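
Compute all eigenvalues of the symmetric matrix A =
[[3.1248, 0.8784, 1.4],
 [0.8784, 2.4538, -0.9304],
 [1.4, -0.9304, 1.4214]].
sigma(A) ≈ {0, 3, 4}

A is real symmetric, so its spectrum consists of real eigenvalues. Expanding the characteristic polynomial of the displayed matrix gives
  det(λ I - A) = p(λ) = λ^3 + (-7)λ^2 + (12)λ + (0).
Solving p(λ) = 0 yields eigenvalues ≈ 0, 3, 4. (A is shown rounded to 4 decimals, so these recover the underlying integer eigenvalues to within that precision.)
Verification: the trace of A = 7 equals the sum of eigenvalues 7, and det(A) ≈ -0.0007 matches the eigenvalue product 0.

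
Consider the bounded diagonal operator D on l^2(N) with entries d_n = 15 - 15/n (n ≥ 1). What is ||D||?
||D|| = 15

For a diagonal operator on l^2 with entries d_n, ||D|| = sup_n |d_n|. Here d_1 = 0, d_2 = 15/2, ..., and d_n = 15 - 15/n increases monotonically toward 15. All terms lie in [0, 15), so |d_n| = d_n and the supremum is the limit 15, which is not attained by any individual d_n. Hence ||D|| = 15.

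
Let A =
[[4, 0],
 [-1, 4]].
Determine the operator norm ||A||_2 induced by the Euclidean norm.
||A||_2 = sqrt((33 + sqrt(65))/2) ≈ 4.5311 (= sqrt(largest eigenvalue of A^T A))

||A||_2 = sigma_max(A) = sqrt(lambda_max(A^T A)). Form the symmetric matrix M = A^T A =
[[17, -4],
 [-4, 16]].
Its characteristic polynomial (trace, determinant of M give the coefficients) is
  p(λ) = det(λ I - M) = λ^2 - 33λ + 256.
For λ^2 - 33λ + 256 the discriminant is 65. It is nonnegative but not a perfect square, so the roots are real and irrational: λ = (33 ± sqrt(65))/2 ≈ 20.5311, 12.4689.
So the eigenvalues of A^T A are ≈ 12.4689, 20.5311 (all ≥ 0, as they must be for A^T A). The largest is λ_max = (33 + sqrt(65))/2 ≈ 20.5311, hence ||A||_2 = sqrt(λ_max) = sqrt((33 + sqrt(65))/2) ≈ 4.5311.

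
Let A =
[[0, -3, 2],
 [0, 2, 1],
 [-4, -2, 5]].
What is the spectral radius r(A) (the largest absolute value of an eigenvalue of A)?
r(A) ≈ 3.6075

The eigenvalues of A are the roots of its characteristic polynomial. With M = A (coefficients from the trace, the sum of principal 2x2 minors, and det A):
  p(λ) = det(λ I - M) = λ^3 - 7λ^2 + 20λ - 28.
No integer candidate from the rational root theorem (±divisors of 28) is a root, so the roots are irrational. The cubic discriminant is Δ = -1424 < 0, so there is one real root and a complex-conjugate pair. p(3) = -4 and p(4) = 4 have opposite signs, so a root lies in (3, 4); Newton's method refines it to λ ≈ 3.6075. Dividing out (λ - (3.6075)) leaves approximately λ^2 - 3.3925λ + 7.7616. For λ^2 - 3.3925λ + 7.7616 the discriminant is -19.5373. It is negative, so the remaining roots are the complex-conjugate pair λ ≈ 1.6962 ± 2.2101i. Their product equals the constant term, so |λ|^2 ≈ 7.7616 and |λ| ≈ 2.786.
Thus the eigenvalues (to 4 decimals) are 3.6075 (modulus 3.6075); 1.6962 ± 2.2101i (modulus 2.786). The spectral radius is the largest modulus: r(A) ≈ 3.6075. (Cross-check: r(A) ≤ ||A||_2 ≈ 7.1858; equality holds whenever A is normal, though it can also hold for some non-normal A.)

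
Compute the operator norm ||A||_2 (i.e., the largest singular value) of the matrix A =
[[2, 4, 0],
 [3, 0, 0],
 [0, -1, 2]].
||A||_2 ≈ 4.8348 (= sqrt(largest eigenvalue of A^T A))

||A||_2 = sigma_max(A) = sqrt(lambda_max(A^T A)). Form the symmetric matrix M = A^T A =
[[13, 8, 0],
 [8, 17, -2],
 [0, -2, 4]].
Its characteristic polynomial (trace, sum of principal 2x2 minors, determinant of M give the coefficients) is
  p(λ) = det(λ I - M) = λ^3 - 34λ^2 + 273λ - 576.
No integer candidate from the rational root theorem (±divisors of 576) is a root, so the roots are irrational. The cubic discriminant is Δ = 1491264 > 0, so there are three distinct real roots. p(3) = -36 and p(4) = 36 have opposite signs, so a root lies in (3, 4); Newton's method refines it to λ ≈ 3.4202. p(7) = 12 and p(8) = -56 have opposite signs, so a root lies in (7, 8); Newton's method refines it to λ ≈ 7.2047. p(23) = -116 and p(24) = 216 have opposite signs, so a root lies in (23, 24); Newton's method refines it to λ ≈ 23.3751. Check (Vieta): the three roots sum to 34, matching tr M = 34.
So the eigenvalues of A^T A are ≈ 3.4202, 7.2047, 23.3751 (all ≥ 0, as they must be for A^T A). The largest is λ_max ≈ 23.3751, hence ||A||_2 = sqrt(λ_max) ≈ 4.8348.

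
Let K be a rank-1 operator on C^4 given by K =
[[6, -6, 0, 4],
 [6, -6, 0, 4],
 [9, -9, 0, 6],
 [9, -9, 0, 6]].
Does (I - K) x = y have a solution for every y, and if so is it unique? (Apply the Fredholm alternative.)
(I - K) is invertible (det(I - K) = -5 ≠ 0), so for every y in C^4 the equation (I - K) x = y has a unique solution.

K has rank 1, so it is an outer product K = u v^T: every row of K is a multiple of one row vector. Reading off the entries, u = (2, 2, 3, 3) and v = (3, -3, 0, 2) (row i of K equals u_i·v^T). A rank-one matrix u v^T satisfies K u = u (v·u) and kills the (3)-dimensional subspace v^⊥, so its characteristic polynomial is lambda^3 (lambda - v·u) with v·u = tr K = 6. Hence the eigenvalues of I - K are 1 (multiplicity 3) and 1 - (6) = -5, so det(I - K) = -5. (Direct check: I - K =
[[-5, 6, 0, -4],
 [-6, 7, 0, -4],
 [-9, 9, 1, -6],
 [-9, 9, 0, -5]]
has determinant -5.) The finite-dimensional Fredholm alternative says: either (I - K) is invertible, or ker(I - K) ≠ {0} and then range(I - K) = ker((I - K)^*)^⊥, with dim ker(I - K) = dim ker((I - K)^*). Since det(I - K) ≠ 0, 1 is not an eigenvalue of K and ker(I - K) = {0}, so we are in the first case: for every y there is a unique x = (I - K)^(-1) y. Explicitly, by the Sherman–Morrison formula, (I - u v^T)^(-1) = I + u v^T/(1 - v·u), i.e. (I - K)^(-1) = I + K/(-5).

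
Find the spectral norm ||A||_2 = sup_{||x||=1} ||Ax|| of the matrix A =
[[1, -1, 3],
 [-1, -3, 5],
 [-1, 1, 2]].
||A||_2 = sqrt((48 + sqrt(1904))/2) ≈ 6.7689 (= sqrt(largest eigenvalue of A^T A))

||A||_2 = sigma_max(A) = sqrt(lambda_max(A^T A)). Form the symmetric matrix M = A^T A =
[[3, 1, -4],
 [1, 11, -16],
 [-4, -16, 38]].
Its characteristic polynomial (trace, sum of principal 2x2 minors, determinant of M give the coefficients) is
  p(λ) = det(λ I - M) = λ^3 - 52λ^2 + 292λ - 400.
By the rational root theorem any rational root is an integer divisor of 400. Testing λ = 4: p(4) = 64 - 832 + 1168 - 400 = 0, so λ = 4 is a root. Dividing out (λ - 4) leaves p(λ) = (λ - 4)(λ^2 - 48λ + 100). For λ^2 - 48λ + 100 the discriminant is 1904. It is nonnegative but not a perfect square, so the roots are real and irrational: λ = (48 ± sqrt(1904))/2 ≈ 45.8174, 2.1826.
So the eigenvalues of A^T A are ≈ 2.1826, 4, 45.8174 (all ≥ 0, as they must be for A^T A). The largest is λ_max = (48 + sqrt(1904))/2 ≈ 45.8174, hence ||A||_2 = sqrt(λ_max) = sqrt((48 + sqrt(1904))/2) ≈ 6.7689.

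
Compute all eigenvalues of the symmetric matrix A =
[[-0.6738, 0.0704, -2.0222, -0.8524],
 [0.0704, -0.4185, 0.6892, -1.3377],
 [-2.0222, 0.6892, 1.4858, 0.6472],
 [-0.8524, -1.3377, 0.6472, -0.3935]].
sigma(A) ≈ {-2, 1, 3} (-2 with multiplicity 2)

A is real symmetric, so its spectrum consists of real eigenvalues. Expanding the characteristic polynomial of the displayed matrix gives
  det(λ I - A) = p(λ) = λ^4 + (0)λ^3 + (-9)λ^2 + (-4)λ + (12).
Solving p(λ) = 0 yields eigenvalues ≈ -2, -2, 1, 3. (A is shown rounded to 4 decimals, so these recover the underlying integer eigenvalues to within that precision.)
Verification: the trace of A = 0 equals the sum of eigenvalues 0, and det(A) ≈ 12.0000 matches the eigenvalue product 12.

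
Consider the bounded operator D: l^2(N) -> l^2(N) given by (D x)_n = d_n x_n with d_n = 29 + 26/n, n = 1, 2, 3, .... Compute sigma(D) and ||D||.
sigma(D) = {29 + 26/n : n ≥ 1} ∪ {29}; ||D|| = 55

A bounded diagonal operator on l^2 with diagonal entries d_n has spectrum equal to the closure of {d_n : n ≥ 1}: every d_n is an eigenvalue (with eigenvector e_n), so {d_n} ⊂ sigma(D); the spectrum is closed, so its closure is too; and for lambda not in the closure, (D - lambda I) has bounded inverse (the diagonal entries 1/(d_n - lambda) are bounded). For our sequence d_n = 29 + 26/n, n = 1, 2, 3, ...:
  - {d_n} = {29 + 26/n : n ≥ 1}; the only limit point is 29
  - closure = {29 + 26/n : n ≥ 1} ∪ {29}
For the norm: a diagonal operator has ||D|| = sup_n |d_n|. Here d_n = 29 + 26/n is positive and decreasing, so sup_n |d_n| = d_1 = 29 + 26 = 55. So ||D|| = 55.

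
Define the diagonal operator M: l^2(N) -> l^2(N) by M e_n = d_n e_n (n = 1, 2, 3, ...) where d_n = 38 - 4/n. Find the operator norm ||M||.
||M|| = 38

For a diagonal operator on l^2 with entries d_n, ||M|| = sup_n |d_n|. Here d_1 = 34, d_2 = 36, ..., and d_n = 38 - 4/n increases monotonically toward 38. All terms lie in [34, 38), so |d_n| = d_n and the supremum is the limit 38, which is not attained by any individual d_n. Hence ||M|| = 38.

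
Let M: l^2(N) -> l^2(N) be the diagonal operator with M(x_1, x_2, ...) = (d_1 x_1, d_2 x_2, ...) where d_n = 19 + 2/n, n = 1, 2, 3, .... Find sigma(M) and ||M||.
sigma(M) = {19 + 2/n : n ≥ 1} ∪ {19}; ||M|| = 21

A bounded diagonal operator on l^2 with diagonal entries d_n has spectrum equal to the closure of {d_n : n ≥ 1}: every d_n is an eigenvalue (with eigenvector e_n), so {d_n} ⊂ sigma(M); the spectrum is closed, so its closure is too; and for lambda not in the closure, (M - lambda I) has bounded inverse (the diagonal entries 1/(d_n - lambda) are bounded). For our sequence d_n = 19 + 2/n, n = 1, 2, 3, ...:
  - {d_n} = {19 + 2/n : n ≥ 1}; the only limit point is 19
  - closure = {19 + 2/n : n ≥ 1} ∪ {19}
For the norm: a diagonal operator has ||M|| = sup_n |d_n|. Here d_n = 19 + 2/n is positive and decreasing, so sup_n |d_n| = d_1 = 19 + 2 = 21. So ||M|| = 21.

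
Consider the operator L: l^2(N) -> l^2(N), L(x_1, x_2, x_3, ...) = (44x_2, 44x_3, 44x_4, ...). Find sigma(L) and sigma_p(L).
sigma(L) = closed disk {z in C : |z| ≤ 44}; sigma_p(L) = open disk {z in C : |z| < 44}

Note L = 44·V where V is the unit left shift (V x)_k = x_{k+1}; so sigma(L) = 44·sigma(V) and ||L|| = 44||V||. ||L x||^2 = 1936sum_{k≥2} |x_k|^2 ≤ 1936||x||^2, with equality on {x : x_1 = 0}, so ||L|| = 44. For any lambda with |lambda| < 44, set r = lambda/44 (|r| < 1); the vector x = (1, r, r^2, ...) is in l^2 and satisfies L x = 44(r, r^2, ...) = lambda x, so lambda is an eigenvalue. On the boundary |lambda| = 44 the geometric series diverges, so no l^2 eigenvector exists, but these lambda lie in the approximate point spectrum. Hence sigma(L) is the closed disk of radius 44 and sigma_p(L) is the open disk.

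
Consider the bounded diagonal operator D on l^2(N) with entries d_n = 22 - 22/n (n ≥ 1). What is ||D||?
||D|| = 22

For a diagonal operator on l^2 with entries d_n, ||D|| = sup_n |d_n|. Here d_1 = 0, d_2 = 11, ..., and d_n = 22 - 22/n increases monotonically toward 22. All terms lie in [0, 22), so |d_n| = d_n and the supremum is the limit 22, which is not attained by any individual d_n. Hence ||D|| = 22.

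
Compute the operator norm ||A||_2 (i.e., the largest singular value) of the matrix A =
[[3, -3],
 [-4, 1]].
||A||_2 = sqrt((35 + sqrt(901))/2) ≈ 5.7016 (= sqrt(largest eigenvalue of A^T A))

||A||_2 = sigma_max(A) = sqrt(lambda_max(A^T A)). Form the symmetric matrix M = A^T A =
[[25, -13],
 [-13, 10]].
Its characteristic polynomial (trace, determinant of M give the coefficients) is
  p(λ) = det(λ I - M) = λ^2 - 35λ + 81.
For λ^2 - 35λ + 81 the discriminant is 901. It is nonnegative but not a perfect square, so the roots are real and irrational: λ = (35 ± sqrt(901))/2 ≈ 32.5083, 2.4917.
So the eigenvalues of A^T A are ≈ 2.4917, 32.5083 (all ≥ 0, as they must be for A^T A). The largest is λ_max = (35 + sqrt(901))/2 ≈ 32.5083, hence ||A||_2 = sqrt(λ_max) = sqrt((35 + sqrt(901))/2) ≈ 5.7016.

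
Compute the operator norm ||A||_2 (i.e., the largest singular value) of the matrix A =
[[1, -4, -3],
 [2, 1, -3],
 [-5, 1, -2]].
||A||_2 ≈ 5.8017 (= sqrt(largest eigenvalue of A^T A))

||A||_2 = sigma_max(A) = sqrt(lambda_max(A^T A)). Form the symmetric matrix M = A^T A =
[[30, -7, 1],
 [-7, 18, 7],
 [1, 7, 22]].
Its characteristic polynomial (trace, sum of principal 2x2 minors, determinant of M give the coefficients) is
  p(λ) = det(λ I - M) = λ^3 - 70λ^2 + 1497λ - 9216.
No integer candidate from the rational root theorem (±divisors of 9216) is a root, so the roots are irrational. The cubic discriminant is Δ = 7598016 > 0, so there are three distinct real roots. p(10) = -246 and p(11) = 112 have opposite signs, so a root lies in (10, 11); Newton's method refines it to λ ≈ 10.6632. p(25) = 84 and p(26) = -38 have opposite signs, so a root lies in (25, 26); Newton's method refines it to λ ≈ 25.6765. p(33) = -108 and p(34) = 66 have opposite signs, so a root lies in (33, 34); Newton's method refines it to λ ≈ 33.6602. Check (Vieta): the three roots sum to 70, matching tr M = 70.
So the eigenvalues of A^T A are ≈ 10.6632, 25.6765, 33.6602 (all ≥ 0, as they must be for A^T A). The largest is λ_max ≈ 33.6602, hence ||A||_2 = sqrt(λ_max) ≈ 5.8017.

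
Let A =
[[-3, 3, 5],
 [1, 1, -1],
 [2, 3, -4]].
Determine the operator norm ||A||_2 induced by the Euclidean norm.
||A||_2 ≈ 7.4824 (= sqrt(largest eigenvalue of A^T A))

||A||_2 = sigma_max(A) = sqrt(lambda_max(A^T A)). Form the symmetric matrix M = A^T A =
[[14, -2, -24],
 [-2, 19, 2],
 [-24, 2, 42]].
Its characteristic polynomial (trace, sum of principal 2x2 minors, determinant of M give the coefficients) is
  p(λ) = det(λ I - M) = λ^3 - 75λ^2 + 1068λ - 196.
No integer candidate from the rational root theorem (±divisors of 196) is a root, so the roots are irrational. The cubic discriminant is Δ = 1494069840 > 0, so there are three distinct real roots. p(0) = -196 and p(1) = 798 have opposite signs, so a root lies in (0, 1); Newton's method refines it to λ ≈ 0.1859. p(18) = 560 and p(19) = -120 have opposite signs, so a root lies in (18, 19); Newton's method refines it to λ ≈ 18.8276. p(55) = -1956 and p(56) = 28 have opposite signs, so a root lies in (55, 56); Newton's method refines it to λ ≈ 55.9865. Check (Vieta): the three roots sum to 75, matching tr M = 75.
So the eigenvalues of A^T A are ≈ 0.1859, 18.8276, 55.9865 (all ≥ 0, as they must be for A^T A). The largest is λ_max ≈ 55.9865, hence ||A||_2 = sqrt(λ_max) ≈ 7.4824.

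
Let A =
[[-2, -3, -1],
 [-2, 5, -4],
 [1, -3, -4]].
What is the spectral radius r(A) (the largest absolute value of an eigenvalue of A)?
r(A) = (2 + sqrt(136))/2 ≈ 6.831

The eigenvalues of A are the roots of its characteristic polynomial. With M = A (coefficients from the trace, the sum of principal 2x2 minors, and det A):
  p(λ) = det(λ I - M) = λ^3 + λ^2 - 39λ - 99.
By the rational root theorem any rational root is an integer divisor of 99. Testing λ = -3: p(-3) = -27 + 9 + 117 - 99 = 0, so λ = -3 is a root. Dividing out (λ + 3) leaves p(λ) = (λ + 3)(λ^2 - 2λ - 33). For λ^2 - 2λ - 33 the discriminant is 136. It is nonnegative but not a perfect square, so the roots are real and irrational: λ = (2 ± sqrt(136))/2 ≈ 6.831, -4.831.
Thus the eigenvalues (to 4 decimals) are 6.831 (modulus 6.831); -4.831 (modulus 4.831); -3 (modulus 3). The spectral radius is the largest modulus: r(A) = (2 + sqrt(136))/2 ≈ 6.831. (Cross-check: r(A) ≤ ||A||_2 ≈ 6.8639; equality holds whenever A is normal, though it can also hold for some non-normal A.)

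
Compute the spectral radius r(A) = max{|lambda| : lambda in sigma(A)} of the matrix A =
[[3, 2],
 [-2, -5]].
r(A) = (2 + sqrt(48))/2 ≈ 4.4641

The eigenvalues of A are the roots of its characteristic polynomial. With M = A (coefficients from the trace and determinant):
  p(λ) = det(λ I - M) = λ^2 + 2λ - 11.
For λ^2 + 2λ - 11 the discriminant is 48. It is nonnegative but not a perfect square, so the roots are real and irrational: λ = (-2 ± sqrt(48))/2 ≈ 2.4641, -4.4641.
Thus the eigenvalues (to 4 decimals) are 2.4641 (modulus 2.4641); -4.4641 (modulus 4.4641). The spectral radius is the largest modulus: r(A) = (2 + sqrt(48))/2 ≈ 4.4641. (Cross-check: r(A) ≤ ||A||_2 ≈ 6.2361; equality holds whenever A is normal, though it can also hold for some non-normal A.)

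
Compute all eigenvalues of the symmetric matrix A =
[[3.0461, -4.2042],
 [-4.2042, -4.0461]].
sigma(A) ≈ {-6, 5}

A is real symmetric, so its spectrum consists of real eigenvalues. Expanding the characteristic polynomial of the displayed matrix gives
  det(λ I - A) = p(λ) = λ^2 + (1)λ + (-30).
Solving p(λ) = 0 yields eigenvalues ≈ -6, 5. (A is shown rounded to 4 decimals, so these recover the underlying integer eigenvalues to within that precision.)
Verification: the trace of A = -1 equals the sum of eigenvalues -1, and det(A) ≈ -30.0001 matches the eigenvalue product -30.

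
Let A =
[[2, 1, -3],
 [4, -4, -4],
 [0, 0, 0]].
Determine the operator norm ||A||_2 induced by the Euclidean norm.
||A||_2 = sqrt((62 + sqrt(2180))/2) ≈ 7.3719 (= sqrt(largest eigenvalue of A^T A))

||A||_2 = sigma_max(A) = sqrt(lambda_max(A^T A)). Form the symmetric matrix M = A^T A =
[[20, -14, -22],
 [-14, 17, 13],
 [-22, 13, 25]].
Its characteristic polynomial (trace, sum of principal 2x2 minors, determinant of M give the coefficients) is
  p(λ) = det(λ I - M) = λ^3 - 62λ^2 + 416λ.
The constant term is 0, so λ = 0 is a root. Dividing out λ leaves p(λ) = λ(λ^2 - 62λ + 416). For λ^2 - 62λ + 416 the discriminant is 2180. It is nonnegative but not a perfect square, so the roots are real and irrational: λ = (62 ± sqrt(2180))/2 ≈ 54.3452, 7.6548.
So the eigenvalues of A^T A are ≈ 0, 7.6548, 54.3452 (all ≥ 0, as they must be for A^T A). The largest is λ_max = (62 + sqrt(2180))/2 ≈ 54.3452, hence ||A||_2 = sqrt(λ_max) = sqrt((62 + sqrt(2180))/2) ≈ 7.3719.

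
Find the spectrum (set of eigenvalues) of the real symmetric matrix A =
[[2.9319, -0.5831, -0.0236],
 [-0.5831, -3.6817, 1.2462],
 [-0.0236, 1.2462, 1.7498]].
sigma(A) ≈ {-4, 2, 3}

A is real symmetric, so its spectrum consists of real eigenvalues. Expanding the characteristic polynomial of the displayed matrix gives
  det(λ I - A) = p(λ) = λ^3 + (-1)λ^2 + (-14)λ + (24).
Solving p(λ) = 0 yields eigenvalues ≈ -4, 2, 3. (A is shown rounded to 4 decimals, so these recover the underlying integer eigenvalues to within that precision.)
Verification: the trace of A = 1 equals the sum of eigenvalues 1, and det(A) ≈ -23.9999 matches the eigenvalue product -24.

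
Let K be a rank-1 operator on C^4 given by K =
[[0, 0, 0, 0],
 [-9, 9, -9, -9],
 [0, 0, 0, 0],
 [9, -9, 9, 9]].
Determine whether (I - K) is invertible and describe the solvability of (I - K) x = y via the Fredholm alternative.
(I - K) is invertible (det(I - K) = -17 ≠ 0), so for every y in C^4 the equation (I - K) x = y has a unique solution.

K has rank 1, so it is an outer product K = u v^T: every row of K is a multiple of one row vector. Reading off the entries, u = (0, -3, 0, 3) and v = (3, -3, 3, 3) (row i of K equals u_i·v^T). A rank-one matrix u v^T satisfies K u = u (v·u) and kills the (3)-dimensional subspace v^⊥, so its characteristic polynomial is lambda^3 (lambda - v·u) with v·u = tr K = 18. Hence the eigenvalues of I - K are 1 (multiplicity 3) and 1 - (18) = -17, so det(I - K) = -17. (Direct check: I - K =
[[1, 0, 0, 0],
 [9, -8, 9, 9],
 [0, 0, 1, 0],
 [-9, 9, -9, -8]]
has determinant -17.) The finite-dimensional Fredholm alternative says: either (I - K) is invertible, or ker(I - K) ≠ {0} and then range(I - K) = ker((I - K)^*)^⊥, with dim ker(I - K) = dim ker((I - K)^*). Since det(I - K) ≠ 0, 1 is not an eigenvalue of K and ker(I - K) = {0}, so we are in the first case: for every y there is a unique x = (I - K)^(-1) y. Explicitly, by the Sherman–Morrison formula, (I - u v^T)^(-1) = I + u v^T/(1 - v·u), i.e. (I - K)^(-1) = I + K/(-17).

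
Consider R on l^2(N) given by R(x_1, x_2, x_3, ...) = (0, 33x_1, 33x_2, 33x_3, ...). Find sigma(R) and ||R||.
sigma(R) = closed disk {z in C : |z| ≤ 33}; ||R|| = 33

Note R = 33·U where U is the unit right shift (U x)_k = x_{k-1} (with x_0 := 0); so ||R|| = 33||U|| and sigma(R) = 33·sigma(U). ||R x||^2 = sum_{k≥1} |33x_k|^2 = 1089||x||^2, so ||R|| = 33 and sigma(R) ⊂ {|z| ≤ 33}. For any |lambda| < 33, the equation (R - lambda I) x = 0 forces x_1 = 0, then 33x_k = lambda x_{k+1} ⇒ x = 0, so R has no eigenvalues. But (R - lambda I) is not surjective for |lambda| < 33: solving (R - lambda I) x = e_1 would require x_n proportional to (lambda/33)^(-n), which is not in l^2. So every |lambda| < 33 lies in the residual spectrum. The boundary |lambda| = 33 is in the approximate point spectrum (the spectrum is closed). Hence sigma(R) is the closed disk of radius 33.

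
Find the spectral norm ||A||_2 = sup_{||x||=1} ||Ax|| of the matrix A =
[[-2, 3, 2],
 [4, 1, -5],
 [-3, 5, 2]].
||A||_2 ≈ 8.4668 (= sqrt(largest eigenvalue of A^T A))

||A||_2 = sigma_max(A) = sqrt(lambda_max(A^T A)). Form the symmetric matrix M = A^T A =
[[29, -17, -30],
 [-17, 35, 11],
 [-30, 11, 33]].
Its characteristic polynomial (trace, sum of principal 2x2 minors, determinant of M give the coefficients) is
  p(λ) = det(λ I - M) = λ^3 - 97λ^2 + 1817λ - 169.
No integer candidate from the rational root theorem (±divisors of 169) is a root, so the roots are irrational. The cubic discriminant is Δ = 6986899312 > 0, so there are three distinct real roots. p(0) = -169 and p(1) = 1552 have opposite signs, so a root lies in (0, 1); Newton's method refines it to λ ≈ 0.0935. p(25) = 256 and p(26) = -923 have opposite signs, so a root lies in (25, 26); Newton's method refines it to λ ≈ 25.2202. p(71) = -2228 and p(72) = 1055 have opposite signs, so a root lies in (71, 72); Newton's method refines it to λ ≈ 71.6864. Check (Vieta): the three roots sum to 97, matching tr M = 97.
So the eigenvalues of A^T A are ≈ 0.0935, 25.2202, 71.6864 (all ≥ 0, as they must be for A^T A). The largest is λ_max ≈ 71.6864, hence ||A||_2 = sqrt(λ_max) ≈ 8.4668.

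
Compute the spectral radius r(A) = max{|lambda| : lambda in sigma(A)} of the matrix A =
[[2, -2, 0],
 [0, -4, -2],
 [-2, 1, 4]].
r(A) ≈ 3.9181

The eigenvalues of A are the roots of its characteristic polynomial. With M = A (coefficients from the trace, the sum of principal 2x2 minors, and det A):
  p(λ) = det(λ I - M) = λ^3 - 2λ^2 - 14λ + 36.
No integer candidate from the rational root theorem (±divisors of 36) is a root, so the roots are irrational. The cubic discriminant is Δ = -3936 < 0, so there is one real root and a complex-conjugate pair. p(-4) = -4 and p(-3) = 33 have opposite signs, so a root lies in (-4, -3); Newton's method refines it to λ ≈ -3.9181. Dividing out (λ - (-3.9181)) leaves approximately λ^2 - 5.9181λ + 9.188. For λ^2 - 5.9181λ + 9.188 the discriminant is -1.7279. It is negative, so the remaining roots are the complex-conjugate pair λ ≈ 2.9591 ± 0.6572i. Their product equals the constant term, so |λ|^2 ≈ 9.188 and |λ| ≈ 3.0312.
Thus the eigenvalues (to 4 decimals) are -3.9181 (modulus 3.9181); 2.9591 ± 0.6572i (modulus 3.0312). The spectral radius is the largest modulus: r(A) ≈ 3.9181. (Cross-check: r(A) ≤ ||A||_2 ≈ 6; equality holds whenever A is normal, though it can also hold for some non-normal A.)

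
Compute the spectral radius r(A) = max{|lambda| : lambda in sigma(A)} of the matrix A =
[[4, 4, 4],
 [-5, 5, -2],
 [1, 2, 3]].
r(A) ≈ 7.3023

The eigenvalues of A are the roots of its characteristic polynomial. With M = A (coefficients from the trace, the sum of principal 2x2 minors, and det A):
  p(λ) = det(λ I - M) = λ^3 - 12λ^2 + 67λ - 68.
No integer candidate from the rational root theorem (±divisors of 68) is a root, so the roots are irrational. The cubic discriminant is Δ = -167404 < 0, so there is one real root and a complex-conjugate pair. p(1) = -12 and p(2) = 26 have opposite signs, so a root lies in (1, 2); Newton's method refines it to λ ≈ 1.2752. Dividing out (λ - (1.2752)) leaves approximately λ^2 - 10.7248λ + 53.3234. For λ^2 - 10.7248λ + 53.3234 the discriminant is -98.273. It is negative, so the remaining roots are the complex-conjugate pair λ ≈ 5.3624 ± 4.9566i. Their product equals the constant term, so |λ|^2 ≈ 53.3234 and |λ| ≈ 7.3023.
Thus the eigenvalues (to 4 decimals) are 1.2752 (modulus 1.2752); 5.3624 ± 4.9566i (modulus 7.3023). The spectral radius is the largest modulus: r(A) ≈ 7.3023. (Cross-check: r(A) ≤ ||A||_2 ≈ 8.0907; equality holds whenever A is normal, though it can also hold for some non-normal A.)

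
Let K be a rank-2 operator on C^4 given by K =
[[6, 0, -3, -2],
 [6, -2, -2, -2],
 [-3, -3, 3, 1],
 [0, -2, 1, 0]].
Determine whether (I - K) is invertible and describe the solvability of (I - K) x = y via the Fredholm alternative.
(I - K) is invertible (det(I - K) = -26 ≠ 0), so for every y in C^4 the equation (I - K) x = y has a unique solution.

K has rank 2 and factors as K = U V^T = u1 v1^T + u2 v2^T with u1 = (-3, -2, 3, 1), v1 = (0, -2, 1, 0), u2 = (2, 2, -1, 0), v2 = (3, -3, 0, -1) (multiplying out reproduces the displayed K). The nonzero eigenvalues of U V^T coincide with those of the 2 x 2 matrix G = V^T U = [[v1·u1, v1·u2], [v2·u1, v2·u2]] = [[7, -5], [-4, 0]], and by the Sylvester determinant identity det(I_4 - U V^T) = det(I_2 - V^T U) = det([[-6, 5], [4, 1]]) = (-6)(1) - (5)(4) = -26. (Direct check: I - K =
[[-5, 0, 3, 2],
 [-6, 3, 2, 2],
 [3, 3, -2, -1],
 [0, 2, -1, 1]]
has determinant -26.) The finite-dimensional Fredholm alternative says: either (I - K) is invertible, or ker(I - K) ≠ {0} and then range(I - K) = ker((I - K)^*)^⊥, with dim ker(I - K) = dim ker((I - K)^*). Since det(I - K) ≠ 0, 1 is not an eigenvalue of K and ker(I - K) = {0}, so we are in the first case: for every y there is a unique x = (I - K)^(-1) y. (Explicitly, by the Woodbury identity, (I - U V^T)^(-1) = I + U (I_2 - G)^(-1) V^T.)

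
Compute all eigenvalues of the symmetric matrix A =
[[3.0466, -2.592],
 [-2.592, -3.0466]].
sigma(A) ≈ {-4, 4}

A is real symmetric, so its spectrum consists of real eigenvalues. Expanding the characteristic polynomial of the displayed matrix gives
  det(λ I - A) = p(λ) = λ^2 + (0)λ + (-16).
Solving p(λ) = 0 yields eigenvalues ≈ -4, 4. (A is shown rounded to 4 decimals, so these recover the underlying integer eigenvalues to within that precision.)
Verification: the trace of A = 0 equals the sum of eigenvalues 0, and det(A) ≈ -16.0002 matches the eigenvalue product -16.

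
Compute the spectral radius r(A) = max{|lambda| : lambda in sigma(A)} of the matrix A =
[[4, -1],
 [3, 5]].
r(A) = sqrt(23) ≈ 4.7958

The eigenvalues of A are the roots of its characteristic polynomial. With M = A (coefficients from the trace and determinant):
  p(λ) = det(λ I - M) = λ^2 - 9λ + 23.
For λ^2 - 9λ + 23 the discriminant is -11. It is negative, so the roots are the complex-conjugate pair λ = 9/2 ± (sqrt(11)/2) i ≈ 4.5 ± 1.6583i. For a conjugate pair the product of the roots equals the constant term, so |λ|^2 = 23 and |λ| = sqrt(23) ≈ 4.7958.
Thus the eigenvalues (to 4 decimals) are 4.5 ± 1.6583i (modulus 4.7958). The spectral radius is the largest modulus: r(A) = sqrt(23) ≈ 4.7958. (Cross-check: r(A) ≤ ||A||_2 ≈ 6.0425; equality holds whenever A is normal, though it can also hold for some non-normal A.)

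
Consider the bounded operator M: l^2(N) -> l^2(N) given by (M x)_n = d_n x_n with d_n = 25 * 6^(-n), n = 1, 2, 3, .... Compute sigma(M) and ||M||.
sigma(M) = {25 * 6^(-n) : n ≥ 1} ∪ {0}; ||M|| = 25/6

A bounded diagonal operator on l^2 with diagonal entries d_n has spectrum equal to the closure of {d_n : n ≥ 1}: every d_n is an eigenvalue (with eigenvector e_n), so {d_n} ⊂ sigma(M); the spectrum is closed, so its closure is too; and for lambda not in the closure, (M - lambda I) has bounded inverse (the diagonal entries 1/(d_n - lambda) are bounded). For our sequence d_n = 25 * 6^(-n), n = 1, 2, 3, ...:
  - {d_n} = {25 * 6^(-n) : n ≥ 1}; the only limit point is 0
  - closure = {25 * 6^(-n) : n ≥ 1} ∪ {0}
For the norm: a diagonal operator has ||M|| = sup_n |d_n|. Here d_n = 25 * 6^(-n) is positive and decreasing, so sup_n |d_n| = d_1 = 25/6. So ||M|| = 25/6.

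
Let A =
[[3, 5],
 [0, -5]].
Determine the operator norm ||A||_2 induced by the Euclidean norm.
||A||_2 = sqrt((59 + sqrt(2581))/2) ≈ 7.4096 (= sqrt(largest eigenvalue of A^T A))

||A||_2 = sigma_max(A) = sqrt(lambda_max(A^T A)). Form the symmetric matrix M = A^T A =
[[9, 15],
 [15, 50]].
Its characteristic polynomial (trace, determinant of M give the coefficients) is
  p(λ) = det(λ I - M) = λ^2 - 59λ + 225.
For λ^2 - 59λ + 225 the discriminant is 2581. It is nonnegative but not a perfect square, so the roots are real and irrational: λ = (59 ± sqrt(2581))/2 ≈ 54.9018, 4.0982.
So the eigenvalues of A^T A are ≈ 4.0982, 54.9018 (all ≥ 0, as they must be for A^T A). The largest is λ_max = (59 + sqrt(2581))/2 ≈ 54.9018, hence ||A||_2 = sqrt(λ_max) = sqrt((59 + sqrt(2581))/2) ≈ 7.4096.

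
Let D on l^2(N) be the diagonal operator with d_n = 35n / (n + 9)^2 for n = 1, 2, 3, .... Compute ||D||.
||D|| = 35/36 (attained at n = 9)

For D diagonal, ||D|| = sup_n |d_n|. Treat f(x) = 35x / (x + 9)^2 for real x > 0. By the quotient rule, f'(x) = 35(9 - x)/(x + 9)^3, which is positive for x < 9 and negative for x > 9. So f has a unique maximum at x = 9, and since 9 is a positive integer, the supremum over n ≥ 1 is attained at n = 9: d_9 = 35·9/(9 + 9)^2 = 35·9/324 = 35/36. Hence ||D|| = 35/36.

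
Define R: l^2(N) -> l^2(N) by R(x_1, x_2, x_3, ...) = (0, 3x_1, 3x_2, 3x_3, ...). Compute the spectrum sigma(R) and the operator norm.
sigma(R) = closed disk {z in C : |z| ≤ 3}; ||R|| = 3

Note R = 3·U where U is the unit right shift (U x)_k = x_{k-1} (with x_0 := 0); so ||R|| = 3||U|| and sigma(R) = 3·sigma(U). ||R x||^2 = sum_{k≥1} |3x_k|^2 = 9||x||^2, so ||R|| = 3 and sigma(R) ⊂ {|z| ≤ 3}. For any |lambda| < 3, the equation (R - lambda I) x = 0 forces x_1 = 0, then 3x_k = lambda x_{k+1} ⇒ x = 0, so R has no eigenvalues. But (R - lambda I) is not surjective for |lambda| < 3: solving (R - lambda I) x = e_1 would require x_n proportional to (lambda/3)^(-n), which is not in l^2. So every |lambda| < 3 lies in the residual spectrum. The boundary |lambda| = 3 is in the approximate point spectrum (the spectrum is closed). Hence sigma(R) is the closed disk of radius 3.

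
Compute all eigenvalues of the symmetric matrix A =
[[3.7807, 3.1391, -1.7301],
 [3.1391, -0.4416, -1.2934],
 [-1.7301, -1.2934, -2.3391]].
sigma(A) ≈ {-3, -2, 6}

A is real symmetric, so its spectrum consists of real eigenvalues. Expanding the characteristic polynomial of the displayed matrix gives
  det(λ I - A) = p(λ) = λ^3 + (-1)λ^2 + (-24)λ + (-36).
Solving p(λ) = 0 yields eigenvalues ≈ -3, -2, 6. (A is shown rounded to 4 decimals, so these recover the underlying integer eigenvalues to within that precision.)
Verification: the trace of A = 1 equals the sum of eigenvalues 1, and det(A) ≈ 36.0006 matches the eigenvalue product 36.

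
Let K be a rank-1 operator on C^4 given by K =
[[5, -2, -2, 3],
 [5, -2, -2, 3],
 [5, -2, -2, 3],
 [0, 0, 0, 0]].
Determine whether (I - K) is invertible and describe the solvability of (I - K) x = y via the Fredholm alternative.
(I - K) is singular (det(I - K) = 0, i.e. 1 ∈ sigma(K)). (I - K) x = y is solvable iff y ⊥ ker((I - K)^*) = span{(5, -2, -2, 3)}, i.e. iff 5y_1 - 2y_2 - 2y_3 + 3y_4 = 0. When solvable, the solutions are x = y + c·(1, 1, 1, 0), c arbitrary (ker(I - K) = span{(1, 1, 1, 0)}, dimension 1).

K has rank 1, so it is an outer product K = u v^T: every row of K is a multiple of one row vector. Reading off the entries, u = (1, 1, 1, 0) and v = (5, -2, -2, 3) (row i of K equals u_i·v^T). A rank-one matrix u v^T satisfies K u = u (v·u) and kills the (3)-dimensional subspace v^⊥, so its characteristic polynomial is lambda^3 (lambda - v·u) with v·u = tr K = 1. Hence the eigenvalues of I - K are 1 (multiplicity 3) and 1 - (1) = 0, so det(I - K) = 0. (Direct check: I - K =
[[-4, 2, 2, -3],
 [-5, 3, 2, -3],
 [-5, 2, 3, -3],
 [0, 0, 0, 1]]
has determinant 0.) So 1 is an eigenvalue of K and (I - K) is not invertible. The finite-dimensional Fredholm alternative says: either (I - K) is invertible, or ker(I - K) ≠ {0} and then range(I - K) = ker((I - K)^*)^⊥, with dim ker(I - K) = dim ker((I - K)^*). We are in the second case, so we need both kernels. Kernel of I - K: (I - K) u = u - u (v·u) = u - u = 0, so ker(I - K) = span{u} = span{(1, 1, 1, 0)} (it is exactly 1-dimensional because rank(I - K) = 3). Kernel of the adjoint: K is real, so (I - K)^* = I - K^T = I - v u^T, and (I - v u^T) v = v - v (u·v) = 0; hence ker((I - K)^*) = span{v} = span{(5, -2, -2, 3)}. Therefore (I - K) x = y is solvable iff <y, v> = 0, i.e. iff 5y_1 - 2y_2 - 2y_3 + 3y_4 = 0. When this holds, K y = u (v·y) = 0, so (I - K) y = y and x = y is a particular solution; the full solution set is the line x = y + c·u = y + c·(1, 1, 1, 0), c ∈ C.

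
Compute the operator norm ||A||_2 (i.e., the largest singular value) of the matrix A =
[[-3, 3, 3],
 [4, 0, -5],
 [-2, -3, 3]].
||A||_2 ≈ 8.4712 (= sqrt(largest eigenvalue of A^T A))

||A||_2 = sigma_max(A) = sqrt(lambda_max(A^T A)). Form the symmetric matrix M = A^T A =
[[29, -3, -35],
 [-3, 18, 0],
 [-35, 0, 43]].
Its characteristic polynomial (trace, sum of principal 2x2 minors, determinant of M give the coefficients) is
  p(λ) = det(λ I - M) = λ^3 - 90λ^2 + 1309λ - 9.
No integer candidate from the rational root theorem (±divisors of 9) is a root, so the roots are irrational. The cubic discriminant is Δ = 4900248617 > 0, so there are three distinct real roots. p(0) = -9 and p(1) = 1211 have opposite signs, so a root lies in (0, 1); Newton's method refines it to λ ≈ 0.0069. p(18) = 225 and p(19) = -769 have opposite signs, so a root lies in (18, 19); Newton's method refines it to λ ≈ 18.2326. p(71) = -2849 and p(72) = 927 have opposite signs, so a root lies in (71, 72); Newton's method refines it to λ ≈ 71.7605. Check (Vieta): the three roots sum to 90, matching tr M = 90.
So the eigenvalues of A^T A are ≈ 0.0069, 18.2326, 71.7605 (all ≥ 0, as they must be for A^T A). The largest is λ_max ≈ 71.7605, hence ||A||_2 = sqrt(λ_max) ≈ 8.4712.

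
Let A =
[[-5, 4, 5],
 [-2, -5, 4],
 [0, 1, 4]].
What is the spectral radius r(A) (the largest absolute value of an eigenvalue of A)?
r(A) ≈ 5.7546

The eigenvalues of A are the roots of its characteristic polynomial. With M = A (coefficients from the trace, the sum of principal 2x2 minors, and det A):
  p(λ) = det(λ I - M) = λ^3 + 6λ^2 - 11λ - 142.
No integer candidate from the rational root theorem (±divisors of 142) is a root, so the roots are irrational. The cubic discriminant is Δ = -243364 < 0, so there is one real root and a complex-conjugate pair. p(4) = -26 and p(5) = 78 have opposite signs, so a root lies in (4, 5); Newton's method refines it to λ ≈ 4.288. Dividing out (λ - (4.288)) leaves approximately λ^2 + 10.288λ + 33.1154. For λ^2 + 10.288λ + 33.1154 the discriminant is -26.6181. It is negative, so the remaining roots are the complex-conjugate pair λ ≈ -5.144 ± 2.5796i. Their product equals the constant term, so |λ|^2 ≈ 33.1154 and |λ| ≈ 5.7546.
Thus the eigenvalues (to 4 decimals) are 4.288 (modulus 4.288); -5.144 ± 2.5796i (modulus 5.7546). The spectral radius is the largest modulus: r(A) ≈ 5.7546. (Cross-check: r(A) ≤ ||A||_2 ≈ 8.9939; equality holds whenever A is normal, though it can also hold for some non-normal A.)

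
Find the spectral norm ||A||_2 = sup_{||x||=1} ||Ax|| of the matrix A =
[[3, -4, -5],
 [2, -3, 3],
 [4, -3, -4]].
||A||_2 ≈ 9.4966 (= sqrt(largest eigenvalue of A^T A))

||A||_2 = sigma_max(A) = sqrt(lambda_max(A^T A)). Form the symmetric matrix M = A^T A =
[[29, -30, -25],
 [-30, 34, 23],
 [-25, 23, 50]].
Its characteristic polynomial (trace, sum of principal 2x2 minors, determinant of M give the coefficients) is
  p(λ) = det(λ I - M) = λ^3 - 113λ^2 + 2082λ - 2209.
No integer candidate from the rational root theorem (±divisors of 2209) is a root, so the roots are irrational. The cubic discriminant is Δ = 15723966697 > 0, so there are three distinct real roots. p(1) = -239 and p(2) = 1511 have opposite signs, so a root lies in (1, 2); Newton's method refines it to λ ≈ 1.1296. p(21) = 941 and p(22) = -449 have opposite signs, so a root lies in (21, 22); Newton's method refines it to λ ≈ 21.6845. p(90) = -1129 and p(91) = 5071 have opposite signs, so a root lies in (90, 91); Newton's method refines it to λ ≈ 90.186. Check (Vieta): the three roots sum to 113, matching tr M = 113.
So the eigenvalues of A^T A are ≈ 1.1296, 21.6845, 90.186 (all ≥ 0, as they must be for A^T A). The largest is λ_max ≈ 90.186, hence ||A||_2 = sqrt(λ_max) ≈ 9.4966.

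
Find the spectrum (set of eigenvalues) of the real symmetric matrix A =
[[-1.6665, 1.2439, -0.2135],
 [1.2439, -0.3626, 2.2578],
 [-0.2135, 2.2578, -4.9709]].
sigma(A) ≈ {-6, -2, 1}

A is real symmetric, so its spectrum consists of real eigenvalues. Expanding the characteristic polynomial of the displayed matrix gives
  det(λ I - A) = p(λ) = λ^3 + (7)λ^2 + (4)λ + (-12).
Solving p(λ) = 0 yields eigenvalues ≈ -6, -2, 1. (A is shown rounded to 4 decimals, so these recover the underlying integer eigenvalues to within that precision.)
Verification: the trace of A = -7 equals the sum of eigenvalues -7, and det(A) ≈ 12.0002 matches the eigenvalue product 12.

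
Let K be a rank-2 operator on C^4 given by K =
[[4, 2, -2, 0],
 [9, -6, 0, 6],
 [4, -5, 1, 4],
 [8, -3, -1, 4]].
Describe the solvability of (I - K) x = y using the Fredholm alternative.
(I - K) is invertible (det(I - K) = -20 ≠ 0), so for every y in C^4 the equation (I - K) x = y has a unique solution.

K has rank 2 and factors as K = U V^T = u1 v1^T + u2 v2^T with u1 = (2, 0, -1, 1), v1 = (2, 1, -1, 0), u2 = (0, 3, 2, 2), v2 = (3, -2, 0, 2) (multiplying out reproduces the displayed K). The nonzero eigenvalues of U V^T coincide with those of the 2 x 2 matrix G = V^T U = [[v1·u1, v1·u2], [v2·u1, v2·u2]] = [[5, 1], [8, -2]], and by the Sylvester determinant identity det(I_4 - U V^T) = det(I_2 - V^T U) = det([[-4, -1], [-8, 3]]) = (-4)(3) - (-1)(-8) = -20. (Direct check: I - K =
[[-3, -2, 2, 0],
 [-9, 7, 0, -6],
 [-4, 5, 0, -4],
 [-8, 3, 1, -3]]
has determinant -20.) The finite-dimensional Fredholm alternative says: either (I - K) is invertible, or ker(I - K) ≠ {0} and then range(I - K) = ker((I - K)^*)^⊥, with dim ker(I - K) = dim ker((I - K)^*). Since det(I - K) ≠ 0, 1 is not an eigenvalue of K and ker(I - K) = {0}, so we are in the first case: for every y there is a unique x = (I - K)^(-1) y. (Explicitly, by the Woodbury identity, (I - U V^T)^(-1) = I + U (I_2 - G)^(-1) V^T.)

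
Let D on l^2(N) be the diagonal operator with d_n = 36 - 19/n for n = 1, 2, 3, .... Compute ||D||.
||D|| = 36

For a diagonal operator on l^2 with entries d_n, ||D|| = sup_n |d_n|. Here d_1 = 17, d_2 = 53/2, ..., and d_n = 36 - 19/n increases monotonically toward 36. All terms lie in [17, 36), so |d_n| = d_n and the supremum is the limit 36, which is not attained by any individual d_n. Hence ||D|| = 36.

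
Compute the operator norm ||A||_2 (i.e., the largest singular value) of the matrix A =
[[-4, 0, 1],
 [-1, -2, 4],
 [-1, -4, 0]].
||A||_2 ≈ 5.7475 (= sqrt(largest eigenvalue of A^T A))

||A||_2 = sigma_max(A) = sqrt(lambda_max(A^T A)). Form the symmetric matrix M = A^T A =
[[18, 6, -8],
 [6, 20, -8],
 [-8, -8, 17]].
Its characteristic polynomial (trace, sum of principal 2x2 minors, determinant of M give the coefficients) is
  p(λ) = det(λ I - M) = λ^3 - 55λ^2 + 842λ - 3844.
No integer candidate from the rational root theorem (±divisors of 3844) is a root, so the roots are irrational. The cubic discriminant is Δ = 3963796 > 0, so there are three distinct real roots. p(8) = -116 and p(9) = 8 have opposite signs, so a root lies in (8, 9); Newton's method refines it to λ ≈ 8.9178. p(13) = 4 and p(14) = -92 have opposite signs, so a root lies in (13, 14); Newton's method refines it to λ ≈ 13.0489. p(33) = -16 and p(34) = 508 have opposite signs, so a root lies in (33, 34); Newton's method refines it to λ ≈ 33.0333. Check (Vieta): the three roots sum to 55, matching tr M = 55.
So the eigenvalues of A^T A are ≈ 8.9178, 13.0489, 33.0333 (all ≥ 0, as they must be for A^T A). The largest is λ_max ≈ 33.0333, hence ||A||_2 = sqrt(λ_max) ≈ 5.7475.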